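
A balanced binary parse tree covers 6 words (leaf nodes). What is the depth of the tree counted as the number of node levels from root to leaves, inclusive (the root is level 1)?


In a balanced binary tree with n leaves the deepest leaf is ceil(log2(n)) edges below the root,
so counting node levels inclusive of root and leaves gives ceil(log2(n)) + 1 levels.
log2(6) = 2.5850
ceil(2.5850) = 3
levels = 3 + 1 = 4

4


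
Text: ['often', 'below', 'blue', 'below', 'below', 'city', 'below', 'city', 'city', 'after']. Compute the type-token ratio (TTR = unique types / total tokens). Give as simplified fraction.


Tokens: 10
Unique types: ('after', 'below', 'blue', 'city', 'often') = 5
TTR = 5/10
Simplify: divide both by 5 -> 1/2
TTR = 1/2

1/2


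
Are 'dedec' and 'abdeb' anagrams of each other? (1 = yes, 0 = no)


Sort characters of 'dedec': 'cddee'
Sort characters of 'abdeb': 'abbde'
Sorted forms differ -> they are NOT anagrams
Result: 0

0


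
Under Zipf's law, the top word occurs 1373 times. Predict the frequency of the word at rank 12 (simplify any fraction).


Zipf's law: freq(rank) = f1 / rank
f1 = 1373, rank = 12
freq = 1373 / 12
GCD(1373, 12) = 1
Simplified: 1373/12

1373/12


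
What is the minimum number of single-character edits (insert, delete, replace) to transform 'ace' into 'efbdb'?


Building DP table for s1='ace' (len 3) and s2='efbdb' (len 5):
       e  f  b  d  b
    0  1  2  3  4  5
  a 1  1  2  3  4  5
  c 2  2  2  3  4  5
  e 3  2  3  3  4  5
Edit distance = dp[3][5] = 5

5


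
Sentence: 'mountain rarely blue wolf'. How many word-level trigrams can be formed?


Word trigrams from [4] words:
  Trigram 1: (mountain rarely blue)
  Trigram 2: (rarely blue wolf)
Total word trigrams: 4 - 2 = 2

2


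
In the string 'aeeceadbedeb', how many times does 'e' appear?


Scanning 'aeeceadbedeb' for 'e':
  Position 1: 'e' -> MATCH (count: 1)
  Position 2: 'e' -> MATCH (count: 2)
  Position 4: 'e' -> MATCH (count: 3)
  Position 8: 'e' -> MATCH (count: 4)
  Position 10: 'e' -> MATCH (count: 5)
Total occurrences of 'e': 5

5


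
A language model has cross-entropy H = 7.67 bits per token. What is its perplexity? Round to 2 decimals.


Perplexity formula: PP = 2^H
H = 7.67
PP = 2^7.67
Decompose: 2^7.67 = 2^7 * 2^0.67
2^7 = 128, 2^0.67 ~ 1.5910730
PP ~ 128 * 1.5910730 = 203.6573440
Rounded to 2 decimals: 203.66

203.66


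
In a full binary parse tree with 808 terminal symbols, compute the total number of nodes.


Leaf nodes (terminals): 808
Internal nodes = n - 1 = 808 - 1 = 807
Total = leaves + internal = 808 + 807 = 1615

1615


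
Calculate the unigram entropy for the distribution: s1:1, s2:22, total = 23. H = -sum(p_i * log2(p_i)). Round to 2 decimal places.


Computing entropy H = -sum(p_i * log2(p_i)):
  s1: p = 1/23 = 0.0435, -p*log2(p) = 0.1967
  s2: p = 22/23 = 0.9565, -p*log2(p) = 0.0613
H = sum of terms = 0.2580
Rounded to 2 decimals: 0.26

0.26


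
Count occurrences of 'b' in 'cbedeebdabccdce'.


Scanning 'cbedeebdabccdce' for 'b':
  Position 1: 'b' -> MATCH (count: 1)
  Position 6: 'b' -> MATCH (count: 2)
  Position 9: 'b' -> MATCH (count: 3)
Total occurrences of 'b': 3

3


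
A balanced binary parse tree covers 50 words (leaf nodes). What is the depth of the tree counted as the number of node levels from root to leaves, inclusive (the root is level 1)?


In a balanced binary tree with n leaves the deepest leaf is ceil(log2(n)) edges below the root,
so counting node levels inclusive of root and leaves gives ceil(log2(n)) + 1 levels.
log2(50) = 5.6439
ceil(5.6439) = 6
levels = 6 + 1 = 7

7


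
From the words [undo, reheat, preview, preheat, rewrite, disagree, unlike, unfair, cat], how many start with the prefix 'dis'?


Checking each word for prefix 'dis':
  'undo' -> no (count: 0)
  'reheat' -> no (count: 0)
  'preview' -> no (count: 0)
  'preheat' -> no (count: 0)
  'rewrite' -> no (count: 0)
  'disagree' -> YES, starts with 'dis' (count: 1)
  'unlike' -> no (count: 1)
  'unfair' -> no (count: 1)
  'cat' -> no (count: 1)
Total with prefix 'dis': 1

1


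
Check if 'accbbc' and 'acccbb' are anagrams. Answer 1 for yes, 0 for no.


Sort characters of 'accbbc': 'abbccc'
Sort characters of 'acccbb': 'abbccc'
Sorted forms match -> they ARE anagrams
Result: 1

1


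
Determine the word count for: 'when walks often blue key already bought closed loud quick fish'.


Counting words by splitting on spaces:
  Word 1: 'when'
  Word 2: 'walks'
  Word 3: 'often'
  Word 4: 'blue'
  Word 5: 'key'
  Word 6: 'already'
  Word 7: 'bought'
  Word 8: 'closed'
  Word 9: 'loud'
  Word 10: 'quick'
  Word 11: 'fish'
Total words: 11

11


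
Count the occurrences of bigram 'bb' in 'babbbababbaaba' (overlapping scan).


Scanning 'babbbababbaaba' for bigram 'bb':
  Position 0: 'ba' -> no
  Position 1: 'ab' -> no
  Position 2: 'bb' -> MATCH
  Position 3: 'bb' -> MATCH
  Position 4: 'ba' -> no
  Position 5: 'ab' -> no
  Position 6: 'ba' -> no
  Position 7: 'ab' -> no
  Position 8: 'bb' -> MATCH
  Position 9: 'ba' -> no
  Position 10: 'aa' -> no
  Position 11: 'ab' -> no
  Position 12: 'ba' -> no
Total matches: 3

3


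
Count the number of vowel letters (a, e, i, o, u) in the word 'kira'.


Scanning each character of 'kira':
  Position 1: 'k' -> consonant (running count: 0)
  Position 2: 'i' -> vowel (running count: 1)
  Position 3: 'r' -> consonant (running count: 1)
  Position 4: 'a' -> vowel (running count: 2)
Total vowels: 2

2


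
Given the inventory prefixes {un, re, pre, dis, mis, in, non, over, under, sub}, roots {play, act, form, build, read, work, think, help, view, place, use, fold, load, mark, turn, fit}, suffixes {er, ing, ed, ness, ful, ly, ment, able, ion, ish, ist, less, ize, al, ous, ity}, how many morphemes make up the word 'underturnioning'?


Segmenting 'underturnioning' against the inventory:
  'under' -> prefix (morpheme 1)
  'turn' -> root (morpheme 2)
  'ion' -> suffix (morpheme 3)
  'ing' -> suffix (morpheme 4)
Total morphemes: 4

4


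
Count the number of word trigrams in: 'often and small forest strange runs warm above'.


Word trigrams from [8] words:
  Trigram 1: (often and small)
  Trigram 2: (and small forest)
  Trigram 3: (small forest strange)
  Trigram 4: (forest strange runs)
  Trigram 5: (strange runs warm)
  Trigram 6: (runs warm above)
Total word trigrams: 8 - 2 = 6

6


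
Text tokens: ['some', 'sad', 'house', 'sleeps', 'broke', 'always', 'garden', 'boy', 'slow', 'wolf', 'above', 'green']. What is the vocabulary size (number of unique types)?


Listing all tokens and tracking unique types:
  Token 1: 'some' -> NEW (unique so far: 1)
  Token 2: 'sad' -> NEW (unique so far: 2)
  Token 3: 'house' -> NEW (unique so far: 3)
  Token 4: 'sleeps' -> NEW (unique so far: 4)
  Token 5: 'broke' -> NEW (unique so far: 5)
  Token 6: 'always' -> NEW (unique so far: 6)
  Token 7: 'garden' -> NEW (unique so far: 7)
  Token 8: 'boy' -> NEW (unique so far: 8)
  Token 9: 'slow' -> NEW (unique so far: 9)
  Token 10: 'wolf' -> NEW (unique so far: 10)
  Token 11: 'above' -> NEW (unique so far: 11)
  Token 12: 'green' -> NEW (unique so far: 12)
Unique types: ('above', 'always', 'boy', 'broke', 'garden', 'green', 'house', 'sad', 'sleeps', 'slow', 'some', 'wolf')
Vocabulary size: 12

12


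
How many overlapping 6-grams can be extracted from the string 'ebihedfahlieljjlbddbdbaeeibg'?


String 'ebihedfahlieljjlbddbdbaeeibg' has length L = 28.
Number of overlapping n-grams = L - n + 1
Substituting: 28 - 6 + 1 = 23

23


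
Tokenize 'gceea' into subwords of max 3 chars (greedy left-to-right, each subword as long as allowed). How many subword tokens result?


'gceea' has 5 characters.
Chunking with max size 3:
  Chunk 1: 'gce' (positions 0-2)
  Chunk 2: 'ea' (positions 3-4)
Total chunks: ceil(5 / 3) = 2

2


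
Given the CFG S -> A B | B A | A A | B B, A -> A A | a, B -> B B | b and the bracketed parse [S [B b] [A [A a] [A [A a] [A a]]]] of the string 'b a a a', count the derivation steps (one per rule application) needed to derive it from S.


Every bracketed nonterminal node [X ...] in the tree is produced by exactly one rule application.
Reading the tree off as a leftmost derivation:
  Step 1: S  =>  B A   (applied S -> B A)
  Step 2: B A  =>  b A   (applied B -> b)
  Step 3: b A  =>  b A A   (applied A -> A A)
  Step 4: b A A  =>  b a A   (applied A -> a)
  Step 5: b a A  =>  b a A A   (applied A -> A A)
  Step 6: b a A A  =>  b a a A   (applied A -> a)
  Step 7: b a a A  =>  b a a a   (applied A -> a)
Final yield: b a a a
Total rewrite steps: 7

7


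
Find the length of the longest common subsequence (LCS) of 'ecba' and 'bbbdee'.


DP table for LCS of 'ecba' and 'bbbdee':
       b  b  b  d  e  e
    0  0  0  0  0  0  0
  e 0  0  0  0  0  1  1
  c 0  0  0  0  0  1  1
  b 0  1  1  1  1  1  1
  a 0  1  1  1  1  1  1
LCS: 'e'
LCS length = 1

1


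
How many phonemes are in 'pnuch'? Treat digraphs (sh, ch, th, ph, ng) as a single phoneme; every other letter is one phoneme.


Parsing 'pnuch' greedily, digraphs first:
  'p' -> consonant phoneme (phonemes so far: 1)
  'n' -> consonant phoneme (phonemes so far: 2)
  'u' -> vowel phoneme (phonemes so far: 3)
  'ch' -> digraph (1 consonant phoneme) (phonemes so far: 4)
Total phonemes: 4

4


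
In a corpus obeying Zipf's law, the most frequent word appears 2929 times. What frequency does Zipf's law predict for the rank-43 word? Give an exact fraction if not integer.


Zipf's law: freq(rank) = f1 / rank
f1 = 2929, rank = 43
freq = 2929 / 43
GCD(2929, 43) = 1
Simplified: 2929/43

2929/43


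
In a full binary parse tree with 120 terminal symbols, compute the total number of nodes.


Leaf nodes (terminals): 120
Internal nodes = n - 1 = 120 - 1 = 119
Total = leaves + internal = 120 + 119 = 239

239


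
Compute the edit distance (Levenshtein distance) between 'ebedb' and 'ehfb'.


Building DP table for s1='ebedb' (len 5) and s2='ehfb' (len 4):
       e  h  f  b
    0  1  2  3  4
  e 1  0  1  2  3
  b 2  1  1  2  2
  e 3  2  2  2  3
  d 4  3  3  3  3
  b 5  4  4  4  3
Edit distance = dp[5][4] = 3

3


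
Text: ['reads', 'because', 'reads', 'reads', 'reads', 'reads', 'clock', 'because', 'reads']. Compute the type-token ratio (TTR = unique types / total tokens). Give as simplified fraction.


Tokens: 9
Unique types: ('because', 'clock', 'reads') = 3
TTR = 3/9
Simplify: divide both by 3 -> 1/3
TTR = 1/3

1/3


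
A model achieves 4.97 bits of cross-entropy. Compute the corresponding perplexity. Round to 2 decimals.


Perplexity formula: PP = 2^H
H = 4.97
PP = 2^4.97
Decompose: 2^4.97 = 2^4 * 2^0.97
2^4 = 16, 2^0.97 ~ 1.9588406
PP ~ 16 * 1.9588406 = 31.3414496
Rounded to 2 decimals: 31.34

31.34


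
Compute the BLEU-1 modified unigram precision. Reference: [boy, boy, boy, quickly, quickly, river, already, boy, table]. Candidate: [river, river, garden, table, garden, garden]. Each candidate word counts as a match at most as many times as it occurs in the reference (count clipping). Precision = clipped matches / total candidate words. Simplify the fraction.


Reference word counts: {'already': 1, 'boy': 4, 'quickly': 2, 'river': 1, 'table': 1}
Checking each candidate word (with clipping):
  'river' -> in reference (ref count 1, used 1/1) -> match (matches: 1)
  'river' -> ref count 1 already used up (1/1) -> clipped, no match (matches: 1)
  'garden' -> not in reference -> no match (matches: 1)
  'table' -> in reference (ref count 1, used 1/1) -> match (matches: 2)
  'garden' -> not in reference -> no match (matches: 2)
  'garden' -> not in reference -> no match (matches: 2)
Clipped matches: 2, Candidate length: 6
Precision = 2/6 = 1/3

1/3


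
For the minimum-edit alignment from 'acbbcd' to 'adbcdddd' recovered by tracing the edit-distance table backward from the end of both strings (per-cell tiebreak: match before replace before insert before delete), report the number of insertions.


Edit distance = 5. Backtracking from cell (6, 8) with preference match > replace > insert > delete,
then listing the resulting alignment 'acbbcd' -> 'adbcdddd' left to right:
  Step 1: keep 'a'
  Step 2: insert 'd' [insertion #1]
  Step 3: insert 'b' [insertion #2]
  Step 4: keep 'c'
  Step 5: replace b->d
  Step 6: replace b->d
  Step 7: replace c->d
  Step 8: keep 'd'
Total insertions: 2

2


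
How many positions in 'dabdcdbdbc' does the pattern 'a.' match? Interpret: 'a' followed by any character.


Pattern: a. means 'a' followed by any character.
Scanning 'dabdcdbdbc' position-by-position:
  Pos 0: window 'da' -> no
  Pos 1: window 'ab' -> MATCH
  Pos 2: window 'bd' -> no
  Pos 3: window 'dc' -> no
  Pos 4: window 'cd' -> no
  Pos 5: window 'db' -> no
  Pos 6: window 'bd' -> no
  Pos 7: window 'db' -> no
  Pos 8: window 'bc' -> no
  Pos 9: window 'c' -> no
Total matches: 1

1


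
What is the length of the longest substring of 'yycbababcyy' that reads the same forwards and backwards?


Scanning 'yycbababcyy' for palindromic substrings.
Substring at positions 0-10: 'yycbababcyy'.
Check: reverse('yycbababcyy') = 'yycbababcyy' -> palindrome confirmed.
No longer palindromic substring exists; longest length = 11

11


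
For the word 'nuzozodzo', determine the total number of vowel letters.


Scanning each character of 'nuzozodzo':
  Position 1: 'n' -> consonant (running count: 0)
  Position 2: 'u' -> vowel (running count: 1)
  Position 3: 'z' -> consonant (running count: 1)
  Position 4: 'o' -> vowel (running count: 2)
  Position 5: 'z' -> consonant (running count: 2)
  Position 6: 'o' -> vowel (running count: 3)
  Position 7: 'd' -> consonant (running count: 3)
  Position 8: 'z' -> consonant (running count: 3)
  Position 9: 'o' -> vowel (running count: 4)
Total vowels: 4

4


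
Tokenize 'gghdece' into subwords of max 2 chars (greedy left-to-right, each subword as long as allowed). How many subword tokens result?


'gghdece' has 7 characters.
Chunking with max size 2:
  Chunk 1: 'gg' (positions 0-1)
  Chunk 2: 'hd' (positions 2-3)
  Chunk 3: 'ec' (positions 4-5)
  Chunk 4: 'e' (positions 6-6)
Total chunks: ceil(7 / 2) = 4

4


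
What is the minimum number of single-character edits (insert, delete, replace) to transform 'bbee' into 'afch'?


Building DP table for s1='bbee' (len 4) and s2='afch' (len 4):
       a  f  c  h
    0  1  2  3  4
  b 1  1  2  3  4
  b 2  2  2  3  4
  e 3  3  3  3  4
  e 4  4  4  4  4
Edit distance = dp[4][4] = 4

4


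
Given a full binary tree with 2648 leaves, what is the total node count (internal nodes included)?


Leaf nodes (terminals): 2648
Internal nodes = n - 1 = 2648 - 1 = 2647
Total = leaves + internal = 2648 + 2647 = 5295

5295


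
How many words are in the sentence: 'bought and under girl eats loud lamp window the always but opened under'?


Counting words by splitting on spaces:
  Word 1: 'bought'
  Word 2: 'and'
  Word 3: 'under'
  Word 4: 'girl'
  Word 5: 'eats'
  Word 6: 'loud'
  Word 7: 'lamp'
  Word 8: 'window'
  Word 9: 'the'
  Word 10: 'always'
  Word 11: 'but'
  Word 12: 'opened'
  Word 13: 'under'
Total words: 13

13


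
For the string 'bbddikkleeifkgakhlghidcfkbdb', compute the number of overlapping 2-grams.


String 'bbddikkleeifkgakhlghidcfkbdb' has length L = 28.
Number of overlapping n-grams = L - n + 1
Substituting: 28 - 2 + 1 = 27

27


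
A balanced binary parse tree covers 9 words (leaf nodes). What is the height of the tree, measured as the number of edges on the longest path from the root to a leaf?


In a balanced binary tree with n leaves the deepest leaf is ceil(log2(n)) edges below the root.
log2(9) = 3.1699
ceil(3.1699) = 4
height (edges) = 4

4


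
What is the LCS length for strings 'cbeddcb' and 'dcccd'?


DP table for LCS of 'cbeddcb' and 'dcccd':
       d  c  c  c  d
    0  0  0  0  0  0
  c 0  0  1  1  1  1
  b 0  0  1  1  1  1
  e 0  0  1  1  1  1
  d 0  1  1  1  1  2
  d 0  1  1  1  1  2
  c 0  1  2  2  2  2
  b 0  1  2  2  2  2
LCS: 'cd'
LCS length = 2

2


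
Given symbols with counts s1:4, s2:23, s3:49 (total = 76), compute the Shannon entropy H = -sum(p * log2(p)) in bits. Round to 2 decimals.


Computing entropy H = -sum(p_i * log2(p_i)):
  s1: p = 4/76 = 0.0526, -p*log2(p) = 0.2236
  s2: p = 23/76 = 0.3026, -p*log2(p) = 0.5218
  s3: p = 49/76 = 0.6447, -p*log2(p) = 0.4083
H = sum of terms = 1.1537
Rounded to 2 decimals: 1.15

1.15


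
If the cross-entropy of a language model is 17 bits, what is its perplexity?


Perplexity formula: PP = 2^H
H = 17
PP = 2^17
PP = 2^17 = 131072

131072


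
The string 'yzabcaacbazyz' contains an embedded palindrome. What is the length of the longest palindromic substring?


Scanning 'yzabcaacbazyz' for palindromic substrings.
Substring at positions 0-11: 'yzabcaacbazy'.
Check: reverse('yzabcaacbazy') = 'yzabcaacbazy' -> palindrome confirmed.
Neighbouring characters ('-' / 'z') break symmetry, so it cannot extend further.
No longer palindromic substring exists; longest length = 12

12


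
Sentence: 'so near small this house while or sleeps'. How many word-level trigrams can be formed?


Word trigrams from [8] words:
  Trigram 1: (so near small)
  Trigram 2: (near small this)
  Trigram 3: (small this house)
  Trigram 4: (this house while)
  Trigram 5: (house while or)
  Trigram 6: (while or sleeps)
Total word trigrams: 8 - 2 = 6

6


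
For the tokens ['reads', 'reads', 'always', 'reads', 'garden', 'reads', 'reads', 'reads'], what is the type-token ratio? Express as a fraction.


Tokens: 8
Unique types: ('always', 'garden', 'reads') = 3
TTR = 3/8
Already in lowest terms.

3/8


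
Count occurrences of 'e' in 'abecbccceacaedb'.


Scanning 'abecbccceacaedb' for 'e':
  Position 2: 'e' -> MATCH (count: 1)
  Position 8: 'e' -> MATCH (count: 2)
  Position 12: 'e' -> MATCH (count: 3)
Total occurrences of 'e': 3

3


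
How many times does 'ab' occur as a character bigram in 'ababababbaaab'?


Scanning 'ababababbaaab' for bigram 'ab':
  Position 0: 'ab' -> MATCH
  Position 1: 'ba' -> no
  Position 2: 'ab' -> MATCH
  Position 3: 'ba' -> no
  Position 4: 'ab' -> MATCH
  Position 5: 'ba' -> no
  Position 6: 'ab' -> MATCH
  Position 7: 'bb' -> no
  Position 8: 'ba' -> no
  Position 9: 'aa' -> no
  Position 10: 'aa' -> no
  Position 11: 'ab' -> MATCH
Total matches: 5

5


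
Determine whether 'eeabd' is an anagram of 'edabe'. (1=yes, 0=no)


Sort characters of 'eeabd': 'abdee'
Sort characters of 'edabe': 'abdee'
Sorted forms match -> they ARE anagrams
Result: 1

1


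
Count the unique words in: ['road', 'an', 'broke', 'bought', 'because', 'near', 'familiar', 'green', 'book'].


Listing all tokens and tracking unique types:
  Token 1: 'road' -> NEW (unique so far: 1)
  Token 2: 'an' -> NEW (unique so far: 2)
  Token 3: 'broke' -> NEW (unique so far: 3)
  Token 4: 'bought' -> NEW (unique so far: 4)
  Token 5: 'because' -> NEW (unique so far: 5)
  Token 6: 'near' -> NEW (unique so far: 6)
  Token 7: 'familiar' -> NEW (unique so far: 7)
  Token 8: 'green' -> NEW (unique so far: 8)
  Token 9: 'book' -> NEW (unique so far: 9)
Unique types: ('an', 'because', 'book', 'bought', 'broke', 'familiar', 'green', 'near', 'road')
Vocabulary size: 9

9


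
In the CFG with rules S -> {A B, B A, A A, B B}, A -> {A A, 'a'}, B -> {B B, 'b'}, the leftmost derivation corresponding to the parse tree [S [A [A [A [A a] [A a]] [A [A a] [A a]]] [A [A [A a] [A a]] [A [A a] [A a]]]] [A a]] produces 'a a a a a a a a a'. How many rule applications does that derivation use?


Every bracketed nonterminal node [X ...] in the tree is produced by exactly one rule application.
Reading the tree off as a leftmost derivation:
  Step 1: S  =>  A A   (applied S -> A A)
  Step 2: A A  =>  A A A   (applied A -> A A)
  Step 3: A A A  =>  A A A A   (applied A -> A A)
  Step 4: A A A A  =>  A A A A A   (applied A -> A A)
  Step 5: A A A A A  =>  a A A A A   (applied A -> a)
  Step 6: a A A A A  =>  a a A A A   (applied A -> a)
  Step 7: a a A A A  =>  a a A A A A   (applied A -> A A)
  Step 8: a a A A A A  =>  a a a A A A   (applied A -> a)
  Step 9: a a a A A A  =>  a a a a A A   (applied A -> a)
  Step 10: a a a a A A  =>  a a a a A A A   (applied A -> A A)
  Step 11: a a a a A A A  =>  a a a a A A A A   (applied A -> A A)
  Step 12: a a a a A A A A  =>  a a a a a A A A   (applied A -> a)
  Step 13: a a a a a A A A  =>  a a a a a a A A   (applied A -> a)
  Step 14: a a a a a a A A  =>  a a a a a a A A A   (applied A -> A A)
  Step 15: a a a a a a A A A  =>  a a a a a a a A A   (applied A -> a)
  Step 16: a a a a a a a A A  =>  a a a a a a a a A   (applied A -> a)
  Step 17: a a a a a a a a A  =>  a a a a a a a a a   (applied A -> a)
Final yield: a a a a a a a a a
Total rewrite steps: 17

17


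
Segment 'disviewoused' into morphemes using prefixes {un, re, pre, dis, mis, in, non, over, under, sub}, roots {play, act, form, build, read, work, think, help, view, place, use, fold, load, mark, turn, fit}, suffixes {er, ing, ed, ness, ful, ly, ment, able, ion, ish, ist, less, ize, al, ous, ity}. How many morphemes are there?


Segmenting 'disviewoused' against the inventory:
  'dis' -> prefix (morpheme 1)
  'view' -> root (morpheme 2)
  'ous' -> suffix (morpheme 3)
  'ed' -> suffix (morpheme 4)
Total morphemes: 4

4


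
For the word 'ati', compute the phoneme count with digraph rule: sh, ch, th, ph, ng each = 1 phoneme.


Parsing 'ati' greedily, digraphs first:
  'a' -> vowel phoneme (phonemes so far: 1)
  't' -> consonant phoneme (phonemes so far: 2)
  'i' -> vowel phoneme (phonemes so far: 3)
Total phonemes: 3

3


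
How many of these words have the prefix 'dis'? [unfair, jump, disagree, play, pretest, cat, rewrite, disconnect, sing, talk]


Checking each word for prefix 'dis':
  'unfair' -> no (count: 0)
  'jump' -> no (count: 0)
  'disagree' -> YES, starts with 'dis' (count: 1)
  'play' -> no (count: 1)
  'pretest' -> no (count: 1)
  'cat' -> no (count: 1)
  'rewrite' -> no (count: 1)
  'disconnect' -> YES, starts with 'dis' (count: 2)
  'sing' -> no (count: 2)
  'talk' -> no (count: 2)
Total with prefix 'dis': 2

2


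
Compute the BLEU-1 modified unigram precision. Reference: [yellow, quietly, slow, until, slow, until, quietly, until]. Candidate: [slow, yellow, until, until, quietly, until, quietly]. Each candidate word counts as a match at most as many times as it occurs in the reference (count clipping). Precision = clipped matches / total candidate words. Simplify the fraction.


Reference word counts: {'quietly': 2, 'slow': 2, 'until': 3, 'yellow': 1}
Checking each candidate word (with clipping):
  'slow' -> in reference (ref count 2, used 1/2) -> match (matches: 1)
  'yellow' -> in reference (ref count 1, used 1/1) -> match (matches: 2)
  'until' -> in reference (ref count 3, used 1/3) -> match (matches: 3)
  'until' -> in reference (ref count 3, used 2/3) -> match (matches: 4)
  'quietly' -> in reference (ref count 2, used 1/2) -> match (matches: 5)
  'until' -> in reference (ref count 3, used 3/3) -> match (matches: 6)
  'quietly' -> in reference (ref count 2, used 2/2) -> match (matches: 7)
Clipped matches: 7, Candidate length: 7
Precision = 7/7 = 1

1


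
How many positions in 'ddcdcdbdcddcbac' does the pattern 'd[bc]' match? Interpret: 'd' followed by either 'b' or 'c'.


Pattern: d[bc] means 'd' followed by either 'b' or 'c'.
Scanning 'ddcdcdbdcddcbac' position-by-position:
  Pos 0: window 'dd' -> no
  Pos 1: window 'dc' -> MATCH
  Pos 2: window 'cd' -> no
  Pos 3: window 'dc' -> MATCH
  Pos 4: window 'cd' -> no
  Pos 5: window 'db' -> MATCH
  Pos 6: window 'bd' -> no
  Pos 7: window 'dc' -> MATCH
  Pos 8: window 'cd' -> no
  Pos 9: window 'dd' -> no
  Pos 10: window 'dc' -> MATCH
  Pos 11: window 'cb' -> no
  Pos 12: window 'ba' -> no
  Pos 13: window 'ac' -> no
  Pos 14: window 'c' -> no
Total matches: 5

5


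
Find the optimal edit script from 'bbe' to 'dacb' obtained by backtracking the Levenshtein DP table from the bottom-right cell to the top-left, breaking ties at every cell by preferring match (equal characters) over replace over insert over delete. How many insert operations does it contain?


Edit distance = 4. Backtracking from cell (3, 4) with preference match > replace > insert > delete,
then listing the resulting alignment 'bbe' -> 'dacb' left to right:
  Step 1: insert 'd' [insertion #1]
  Step 2: replace b->a
  Step 3: replace b->c
  Step 4: replace e->b
Total insertions: 1

1


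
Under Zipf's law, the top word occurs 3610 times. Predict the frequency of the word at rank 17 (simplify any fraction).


Zipf's law: freq(rank) = f1 / rank
f1 = 3610, rank = 17
freq = 3610 / 17
GCD(3610, 17) = 1
Simplified: 3610/17

3610/17


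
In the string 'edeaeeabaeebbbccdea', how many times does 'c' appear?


Scanning 'edeaeeabaeebbbccdea' for 'c':
  Position 14: 'c' -> MATCH (count: 1)
  Position 15: 'c' -> MATCH (count: 2)
Total occurrences of 'c': 2

2


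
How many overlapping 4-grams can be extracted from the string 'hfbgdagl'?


String 'hfbgdagl' has length L = 8.
Number of overlapping n-grams = L - n + 1
Substituting: 8 - 4 + 1 = 5

5


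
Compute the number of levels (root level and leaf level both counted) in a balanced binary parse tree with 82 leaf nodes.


In a balanced binary tree with n leaves the deepest leaf is ceil(log2(n)) edges below the root,
so counting node levels inclusive of root and leaves gives ceil(log2(n)) + 1 levels.
log2(82) = 6.3576
ceil(6.3576) = 7
levels = 7 + 1 = 8

8


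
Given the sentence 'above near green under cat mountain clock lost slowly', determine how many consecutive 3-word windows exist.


Word trigrams from [9] words:
  Trigram 1: (above near green)
  Trigram 2: (near green under)
  Trigram 3: (green under cat)
  Trigram 4: (under cat mountain)
  Trigram 5: (cat mountain clock)
  Trigram 6: (mountain clock lost)
  Trigram 7: (clock lost slowly)
Total word trigrams: 9 - 2 = 7

7


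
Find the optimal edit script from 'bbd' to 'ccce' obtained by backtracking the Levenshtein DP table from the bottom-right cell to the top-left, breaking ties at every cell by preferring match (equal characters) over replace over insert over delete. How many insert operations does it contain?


Edit distance = 4. Backtracking from cell (3, 4) with preference match > replace > insert > delete,
then listing the resulting alignment 'bbd' -> 'ccce' left to right:
  Step 1: insert 'c' [insertion #1]
  Step 2: replace b->c
  Step 3: replace b->c
  Step 4: replace d->e
Total insertions: 1

1


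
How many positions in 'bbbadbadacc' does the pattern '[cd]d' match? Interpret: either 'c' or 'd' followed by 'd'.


Pattern: [cd]d means either 'c' or 'd' followed by 'd'.
Scanning 'bbbadbadacc' position-by-position:
  Pos 0: window 'bb' -> no
  Pos 1: window 'bb' -> no
  Pos 2: window 'ba' -> no
  Pos 3: window 'ad' -> no
  Pos 4: window 'db' -> no
  Pos 5: window 'ba' -> no
  Pos 6: window 'ad' -> no
  Pos 7: window 'da' -> no
  Pos 8: window 'ac' -> no
  Pos 9: window 'cc' -> no
  Pos 10: window 'c' -> no
Total matches: 0

0


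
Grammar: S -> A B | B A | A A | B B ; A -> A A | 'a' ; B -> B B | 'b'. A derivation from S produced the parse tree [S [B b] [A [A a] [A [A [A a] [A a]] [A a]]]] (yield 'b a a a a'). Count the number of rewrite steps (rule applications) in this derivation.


Every bracketed nonterminal node [X ...] in the tree is produced by exactly one rule application.
Reading the tree off as a leftmost derivation:
  Step 1: S  =>  B A   (applied S -> B A)
  Step 2: B A  =>  b A   (applied B -> b)
  Step 3: b A  =>  b A A   (applied A -> A A)
  Step 4: b A A  =>  b a A   (applied A -> a)
  Step 5: b a A  =>  b a A A   (applied A -> A A)
  Step 6: b a A A  =>  b a A A A   (applied A -> A A)
  Step 7: b a A A A  =>  b a a A A   (applied A -> a)
  Step 8: b a a A A  =>  b a a a A   (applied A -> a)
  Step 9: b a a a A  =>  b a a a a   (applied A -> a)
Final yield: b a a a a
Total rewrite steps: 9

9


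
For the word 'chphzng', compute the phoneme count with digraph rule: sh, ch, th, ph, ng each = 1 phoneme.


Parsing 'chphzng' greedily, digraphs first:
  'ch' -> digraph (1 consonant phoneme) (phonemes so far: 1)
  'ph' -> digraph (1 consonant phoneme) (phonemes so far: 2)
  'z' -> consonant phoneme (phonemes so far: 3)
  'ng' -> digraph (1 consonant phoneme) (phonemes so far: 4)
Total phonemes: 4

4


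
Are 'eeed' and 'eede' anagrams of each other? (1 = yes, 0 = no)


Sort characters of 'eeed': 'deee'
Sort characters of 'eede': 'deee'
Sorted forms match -> they ARE anagrams
Result: 1

1


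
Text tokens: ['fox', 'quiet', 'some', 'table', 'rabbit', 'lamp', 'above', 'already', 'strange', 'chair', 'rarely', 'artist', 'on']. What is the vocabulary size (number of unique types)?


Listing all tokens and tracking unique types:
  Token 1: 'fox' -> NEW (unique so far: 1)
  Token 2: 'quiet' -> NEW (unique so far: 2)
  Token 3: 'some' -> NEW (unique so far: 3)
  Token 4: 'table' -> NEW (unique so far: 4)
  Token 5: 'rabbit' -> NEW (unique so far: 5)
  Token 6: 'lamp' -> NEW (unique so far: 6)
  Token 7: 'above' -> NEW (unique so far: 7)
  Token 8: 'already' -> NEW (unique so far: 8)
  Token 9: 'strange' -> NEW (unique so far: 9)
  Token 10: 'chair' -> NEW (unique so far: 10)
  Token 11: 'rarely' -> NEW (unique so far: 11)
  Token 12: 'artist' -> NEW (unique so far: 12)
  Token 13: 'on' -> NEW (unique so far: 13)
Unique types: ('above', 'already', 'artist', 'chair', 'fox', 'lamp', 'on', 'quiet', 'rabbit', 'rarely', 'some', 'strange', 'table')
Vocabulary size: 13

13


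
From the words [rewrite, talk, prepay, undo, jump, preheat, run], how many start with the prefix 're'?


Checking each word for prefix 're':
  'rewrite' -> YES, starts with 're' (count: 1)
  'talk' -> no (count: 1)
  'prepay' -> no (count: 1)
  'undo' -> no (count: 1)
  'jump' -> no (count: 1)
  'preheat' -> no (count: 1)
  'run' -> no (count: 1)
Total with prefix 're': 1

1


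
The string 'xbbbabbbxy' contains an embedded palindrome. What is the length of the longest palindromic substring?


Scanning 'xbbbabbbxy' for palindromic substrings.
Substring at positions 0-8: 'xbbbabbbx'.
Check: reverse('xbbbabbbx') = 'xbbbabbbx' -> palindrome confirmed.
Neighbouring characters ('-' / 'y') break symmetry, so it cannot extend further.
No longer palindromic substring exists; longest length = 9

9


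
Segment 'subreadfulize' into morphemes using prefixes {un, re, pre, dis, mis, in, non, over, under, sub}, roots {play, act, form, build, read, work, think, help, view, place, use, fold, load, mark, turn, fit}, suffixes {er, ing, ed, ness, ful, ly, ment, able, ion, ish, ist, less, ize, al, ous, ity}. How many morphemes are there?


Segmenting 'subreadfulize' against the inventory:
  'sub' -> prefix (morpheme 1)
  'read' -> root (morpheme 2)
  'ful' -> suffix (morpheme 3)
  'ize' -> suffix (morpheme 4)
Total morphemes: 4

4


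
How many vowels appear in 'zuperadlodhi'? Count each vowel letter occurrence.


Scanning each character of 'zuperadlodhi':
  Position 1: 'z' -> consonant (running count: 0)
  Position 2: 'u' -> vowel (running count: 1)
  Position 3: 'p' -> consonant (running count: 1)
  Position 4: 'e' -> vowel (running count: 2)
  Position 5: 'r' -> consonant (running count: 2)
  Position 6: 'a' -> vowel (running count: 3)
  Position 7: 'd' -> consonant (running count: 3)
  Position 8: 'l' -> consonant (running count: 3)
  Position 9: 'o' -> vowel (running count: 4)
  Position 10: 'd' -> consonant (running count: 4)
  Position 11: 'h' -> consonant (running count: 4)
  Position 12: 'i' -> vowel (running count: 5)
Total vowels: 5

5


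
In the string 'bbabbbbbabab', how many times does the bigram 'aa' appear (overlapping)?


Scanning 'bbabbbbbabab' for bigram 'aa':
  Position 0: 'bb' -> no
  Position 1: 'ba' -> no
  Position 2: 'ab' -> no
  Position 3: 'bb' -> no
  Position 4: 'bb' -> no
  Position 5: 'bb' -> no
  Position 6: 'bb' -> no
  Position 7: 'ba' -> no
  Position 8: 'ab' -> no
  Position 9: 'ba' -> no
  Position 10: 'ab' -> no
Total matches: 0

0


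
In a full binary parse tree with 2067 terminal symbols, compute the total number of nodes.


Leaf nodes (terminals): 2067
Internal nodes = n - 1 = 2067 - 1 = 2066
Total = leaves + internal = 2067 + 2066 = 4133

4133


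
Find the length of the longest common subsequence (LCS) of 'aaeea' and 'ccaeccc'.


DP table for LCS of 'aaeea' and 'ccaeccc':
       c  c  a  e  c  c  c
    0  0  0  0  0  0  0  0
  a 0  0  0  1  1  1  1  1
  a 0  0  0  1  1  1  1  1
  e 0  0  0  1  2  2  2  2
  e 0  0  0  1  2  2  2  2
  a 0  0  0  1  2  2  2  2
LCS: 'ae'
LCS length = 2

2


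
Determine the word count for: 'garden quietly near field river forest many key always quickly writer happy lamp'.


Counting words by splitting on spaces:
  Word 1: 'garden'
  Word 2: 'quietly'
  Word 3: 'near'
  Word 4: 'field'
  Word 5: 'river'
  Word 6: 'forest'
  Word 7: 'many'
  Word 8: 'key'
  Word 9: 'always'
  Word 10: 'quickly'
  Word 11: 'writer'
  Word 12: 'happy'
  Word 13: 'lamp'
Total words: 13

13


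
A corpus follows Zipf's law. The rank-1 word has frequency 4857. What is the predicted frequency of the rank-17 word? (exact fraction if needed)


Zipf's law: freq(rank) = f1 / rank
f1 = 4857, rank = 17
freq = 4857 / 17
GCD(4857, 17) = 1
Simplified: 4857/17

4857/17


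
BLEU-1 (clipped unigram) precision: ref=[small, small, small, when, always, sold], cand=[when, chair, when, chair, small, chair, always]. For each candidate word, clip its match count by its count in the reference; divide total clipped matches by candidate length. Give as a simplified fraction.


Reference word counts: {'always': 1, 'small': 3, 'sold': 1, 'when': 1}
Checking each candidate word (with clipping):
  'when' -> in reference (ref count 1, used 1/1) -> match (matches: 1)
  'chair' -> not in reference -> no match (matches: 1)
  'when' -> ref count 1 already used up (1/1) -> clipped, no match (matches: 1)
  'chair' -> not in reference -> no match (matches: 1)
  'small' -> in reference (ref count 3, used 1/3) -> match (matches: 2)
  'chair' -> not in reference -> no match (matches: 2)
  'always' -> in reference (ref count 1, used 1/1) -> match (matches: 3)
Clipped matches: 3, Candidate length: 7
Precision = 3/7

3/7


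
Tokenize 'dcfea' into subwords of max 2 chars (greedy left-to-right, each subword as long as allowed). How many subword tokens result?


'dcfea' has 5 characters.
Chunking with max size 2:
  Chunk 1: 'dc' (positions 0-1)
  Chunk 2: 'fe' (positions 2-3)
  Chunk 3: 'a' (positions 4-4)
Total chunks: ceil(5 / 2) = 3

3


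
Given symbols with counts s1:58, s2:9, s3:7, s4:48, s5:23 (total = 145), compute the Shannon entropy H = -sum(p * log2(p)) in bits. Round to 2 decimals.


Computing entropy H = -sum(p_i * log2(p_i)):
  s1: p = 58/145 = 0.4000, -p*log2(p) = 0.5288
  s2: p = 9/145 = 0.0621, -p*log2(p) = 0.2489
  s3: p = 7/145 = 0.0483, -p*log2(p) = 0.2111
  s4: p = 48/145 = 0.3310, -p*log2(p) = 0.5280
  s5: p = 23/145 = 0.1586, -p*log2(p) = 0.4214
H = sum of terms = 1.9382
Rounded to 2 decimals: 1.94

1.94


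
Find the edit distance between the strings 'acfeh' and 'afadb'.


Building DP table for s1='acfeh' (len 5) and s2='afadb' (len 5):
       a  f  a  d  b
    0  1  2  3  4  5
  a 1  0  1  2  3  4
  c 2  1  1  2  3  4
  f 3  2  1  2  3  4
  e 4  3  2  2  3  4
  h 5  4  3  3  3  4
Edit distance = dp[5][5] = 4

4


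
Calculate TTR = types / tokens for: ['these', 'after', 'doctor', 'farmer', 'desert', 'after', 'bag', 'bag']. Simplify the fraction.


Tokens: 8
Unique types: ('after', 'bag', 'desert', 'doctor', 'farmer', 'these') = 6
TTR = 6/8
Simplify: divide both by 2 -> 3/4
TTR = 3/4

3/4


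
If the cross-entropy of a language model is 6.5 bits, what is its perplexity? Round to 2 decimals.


Perplexity formula: PP = 2^H
H = 6.5
PP = 2^6.5
Decompose: 2^6.5 = 2^6 * 2^0.5 = 2^6 * sqrt(2)
2^6 = 64, sqrt(2) ~ 1.4142136
PP ~ 64 * 1.4142136 = 90.5096704
Rounded to 2 decimals: 90.51

90.51


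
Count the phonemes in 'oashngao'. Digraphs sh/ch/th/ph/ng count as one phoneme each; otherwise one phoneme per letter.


Parsing 'oashngao' greedily, digraphs first:
  'o' -> vowel phoneme (phonemes so far: 1)
  'a' -> vowel phoneme (phonemes so far: 2)
  'sh' -> digraph (1 consonant phoneme) (phonemes so far: 3)
  'ng' -> digraph (1 consonant phoneme) (phonemes so far: 4)
  'a' -> vowel phoneme (phonemes so far: 5)
  'o' -> vowel phoneme (phonemes so far: 6)
Total phonemes: 6

6


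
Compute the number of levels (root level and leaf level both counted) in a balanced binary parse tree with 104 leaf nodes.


In a balanced binary tree with n leaves the deepest leaf is ceil(log2(n)) edges below the root,
so counting node levels inclusive of root and leaves gives ceil(log2(n)) + 1 levels.
log2(104) = 6.7004
ceil(6.7004) = 7
levels = 7 + 1 = 8

8


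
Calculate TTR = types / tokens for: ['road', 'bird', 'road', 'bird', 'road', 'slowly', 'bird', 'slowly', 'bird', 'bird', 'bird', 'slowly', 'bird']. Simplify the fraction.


Tokens: 13
Unique types: ('bird', 'road', 'slowly') = 3
TTR = 3/13
Already in lowest terms.

3/13


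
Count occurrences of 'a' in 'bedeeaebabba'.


Scanning 'bedeeaebabba' for 'a':
  Position 5: 'a' -> MATCH (count: 1)
  Position 8: 'a' -> MATCH (count: 2)
  Position 11: 'a' -> MATCH (count: 3)
Total occurrences of 'a': 3

3


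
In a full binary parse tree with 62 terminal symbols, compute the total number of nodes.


Leaf nodes (terminals): 62
Internal nodes = n - 1 = 62 - 1 = 61
Total = leaves + internal = 62 + 61 = 123

123


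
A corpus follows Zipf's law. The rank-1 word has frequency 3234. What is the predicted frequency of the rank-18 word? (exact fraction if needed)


Zipf's law: freq(rank) = f1 / rank
f1 = 3234, rank = 18
freq = 3234 / 18
GCD(3234, 18) = 6
Simplified: 539/3

539/3


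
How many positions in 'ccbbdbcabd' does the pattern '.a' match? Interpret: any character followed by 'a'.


Pattern: .a means any character followed by 'a'.
Scanning 'ccbbdbcabd' position-by-position:
  Pos 0: window 'cc' -> no
  Pos 1: window 'cb' -> no
  Pos 2: window 'bb' -> no
  Pos 3: window 'bd' -> no
  Pos 4: window 'db' -> no
  Pos 5: window 'bc' -> no
  Pos 6: window 'ca' -> MATCH
  Pos 7: window 'ab' -> no
  Pos 8: window 'bd' -> no
  Pos 9: window 'd' -> no
Total matches: 1

1


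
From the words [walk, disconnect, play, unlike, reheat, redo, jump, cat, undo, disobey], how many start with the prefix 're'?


Checking each word for prefix 're':
  'walk' -> no (count: 0)
  'disconnect' -> no (count: 0)
  'play' -> no (count: 0)
  'unlike' -> no (count: 0)
  'reheat' -> YES, starts with 're' (count: 1)
  'redo' -> YES, starts with 're' (count: 2)
  'jump' -> no (count: 2)
  'cat' -> no (count: 2)
  'undo' -> no (count: 2)
  'disobey' -> no (count: 2)
Total with prefix 're': 2

2


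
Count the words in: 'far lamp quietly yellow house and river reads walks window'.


Counting words by splitting on spaces:
  Word 1: 'far'
  Word 2: 'lamp'
  Word 3: 'quietly'
  Word 4: 'yellow'
  Word 5: 'house'
  Word 6: 'and'
  Word 7: 'river'
  Word 8: 'reads'
  Word 9: 'walks'
  Word 10: 'window'
Total words: 10

10


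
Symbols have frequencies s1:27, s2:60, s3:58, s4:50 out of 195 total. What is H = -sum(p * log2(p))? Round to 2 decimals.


Computing entropy H = -sum(p_i * log2(p_i)):
  s1: p = 27/195 = 0.1385, -p*log2(p) = 0.3950
  s2: p = 60/195 = 0.3077, -p*log2(p) = 0.5232
  s3: p = 58/195 = 0.2974, -p*log2(p) = 0.5203
  s4: p = 50/195 = 0.2564, -p*log2(p) = 0.5035
H = sum of terms = 1.9420
Rounded to 2 decimals: 1.94

1.94


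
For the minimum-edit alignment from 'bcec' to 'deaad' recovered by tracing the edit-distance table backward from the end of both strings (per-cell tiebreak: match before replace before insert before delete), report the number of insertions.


Edit distance = 5. Backtracking from cell (4, 5) with preference match > replace > insert > delete,
then listing the resulting alignment 'bcec' -> 'deaad' left to right:
  Step 1: insert 'd' [insertion #1]
  Step 2: replace b->e
  Step 3: replace c->a
  Step 4: replace e->a
  Step 5: replace c->d
Total insertions: 1

1
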